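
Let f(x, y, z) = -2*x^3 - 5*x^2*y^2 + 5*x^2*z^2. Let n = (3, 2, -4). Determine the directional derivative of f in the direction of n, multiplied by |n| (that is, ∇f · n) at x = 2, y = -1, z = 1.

-152

∂f/∂x = -6*x^2 - 10*x*y^2 + 10*x*z^2
∂f/∂y = -10*x^2*y
∂f/∂z = 10*x^2*z
∇f at (2, -1, 1) = (-24, 40, 40)
∇f · n = (-24)(3) + (40)(2) + (40)(-4) = -152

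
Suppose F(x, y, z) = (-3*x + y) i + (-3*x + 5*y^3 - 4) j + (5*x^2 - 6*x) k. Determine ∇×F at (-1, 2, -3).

(∇×F)₁ = ∂F₃/∂y − ∂F₂/∂z = 0
(∇×F)₂ = ∂F₁/∂z − ∂F₃/∂x = -10*x + 6
(∇×F)₃ = ∂F₂/∂x − ∂F₁/∂y = -4
∇×F = (0, -10*x + 6, -4)
At (-1, 2, -3): (0, 16, -4).

(0, 16, -4)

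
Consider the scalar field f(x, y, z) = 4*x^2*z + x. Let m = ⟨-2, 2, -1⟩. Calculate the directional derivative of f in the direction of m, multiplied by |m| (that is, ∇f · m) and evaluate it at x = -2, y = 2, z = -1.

-50

∂f/∂x = 8*x*z + 1
∂f/∂y = 0
∂f/∂z = 4*x^2
∇f at (-2, 2, -1) = (17, 0, 16)
∇f · m = (17)(-2) + (0)(2) + (16)(-1) = -50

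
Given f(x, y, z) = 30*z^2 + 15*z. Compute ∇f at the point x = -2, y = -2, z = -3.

(0, 0, -165)

∂f/∂x = 0
∂f/∂y = 0
∂f/∂z = 60*z + 15
∇f = (0, 0, 60*z + 15)
At (-2, -2, -3): (0, 0, -165).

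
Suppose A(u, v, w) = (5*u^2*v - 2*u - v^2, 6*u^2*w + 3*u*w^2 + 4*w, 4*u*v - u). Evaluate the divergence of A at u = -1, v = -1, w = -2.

8

∂A₁/∂u = 10*u*v - 2
∂A₂/∂v = 0
∂A₃/∂w = 0
∇·A = 10*u*v - 2
At (-1, -1, -2): 8.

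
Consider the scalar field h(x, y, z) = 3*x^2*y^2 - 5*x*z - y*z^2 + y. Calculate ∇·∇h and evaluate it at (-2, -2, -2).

52

∂²h/∂x² = 6*y^2
∂²h/∂y² = 6*x^2
∂²h/∂z² = -2*y
∇²h = 6*x^2 + 6*y^2 - 2*y
At (-2, -2, -2): 52.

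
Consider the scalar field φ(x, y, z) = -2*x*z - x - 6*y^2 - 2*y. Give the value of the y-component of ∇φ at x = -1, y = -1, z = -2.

(∇φ)_2 = ∂φ/∂y = -12*y - 2
At (-1, -1, -2): 10.

10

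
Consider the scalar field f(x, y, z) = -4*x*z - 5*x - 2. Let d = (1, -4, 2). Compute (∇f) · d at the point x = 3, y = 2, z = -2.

∂f/∂x = -4*z - 5
∂f/∂y = 0
∂f/∂z = -4*x
∇f at (3, 2, -2) = (3, 0, -12)
∇f · d = (3)(1) + (0)(-4) + (-12)(2) = -21

-21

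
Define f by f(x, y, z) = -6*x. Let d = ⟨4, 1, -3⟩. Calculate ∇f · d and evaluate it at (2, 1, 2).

-24

∂f/∂x = -6
∂f/∂y = 0
∂f/∂z = 0
∇f at (2, 1, 2) = (-6, 0, 0)
∇f · d = (-6)(4) + (0)(1) + (0)(-3) = -24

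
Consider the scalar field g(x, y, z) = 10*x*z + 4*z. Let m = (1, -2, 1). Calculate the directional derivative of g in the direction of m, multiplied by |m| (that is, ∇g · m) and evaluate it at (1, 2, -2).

-6

∂g/∂x = 10*z
∂g/∂y = 0
∂g/∂z = 10*x + 4
∇g at (1, 2, -2) = (-20, 0, 14)
∇g · m = (-20)(1) + (0)(-2) + (14)(1) = -6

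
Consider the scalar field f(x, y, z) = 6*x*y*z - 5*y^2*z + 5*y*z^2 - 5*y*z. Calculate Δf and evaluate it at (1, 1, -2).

∂²f/∂x² = 0
∂²f/∂y² = -10*z
∂²f/∂z² = 10*y
∇²f = 10*y - 10*z
At (1, 1, -2): 30.

30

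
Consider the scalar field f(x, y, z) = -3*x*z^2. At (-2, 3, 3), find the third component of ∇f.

(∇f)_3 = ∂f/∂z = -6*x*z
At (-2, 3, 3): 36.

36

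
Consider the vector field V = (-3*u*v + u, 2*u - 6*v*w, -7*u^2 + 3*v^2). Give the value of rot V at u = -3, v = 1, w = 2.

(∇×V)₁ = ∂V₃/∂v − ∂V₂/∂w = 12*v
(∇×V)₂ = ∂V₁/∂w − ∂V₃/∂u = 14*u
(∇×V)₃ = ∂V₂/∂u − ∂V₁/∂v = 3*u + 2
∇×V = (12*v, 14*u, 3*u + 2)
At (-3, 1, 2): (12, -42, -7).

(12, -42, -7)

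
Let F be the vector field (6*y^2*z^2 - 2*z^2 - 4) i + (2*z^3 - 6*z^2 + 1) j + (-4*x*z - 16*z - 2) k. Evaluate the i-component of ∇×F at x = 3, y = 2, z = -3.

-90

(∇×F)_1 = ∂F₃/∂y − ∂F₂/∂z
= 0 − (6*z^2 - 12*z)
= -6*z^2 + 12*z
At (3, 2, -3): -90.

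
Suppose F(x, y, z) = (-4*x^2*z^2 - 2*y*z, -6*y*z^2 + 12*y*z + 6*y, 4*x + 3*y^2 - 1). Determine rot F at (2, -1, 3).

(-30, -98, 6)

(∇×F)₁ = ∂F₃/∂y − ∂F₂/∂z = 12*y*z - 6*y
(∇×F)₂ = ∂F₁/∂z − ∂F₃/∂x = -8*x^2*z - 2*y - 4
(∇×F)₃ = ∂F₂/∂x − ∂F₁/∂y = 2*z
∇×F = (12*y*z - 6*y, -8*x^2*z - 2*y - 4, 2*z)
At (2, -1, 3): (-30, -98, 6).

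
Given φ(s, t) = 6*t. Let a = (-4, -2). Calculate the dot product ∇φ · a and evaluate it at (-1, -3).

-12

∂φ/∂s = 0
∂φ/∂t = 6
∇φ at (-1, -3) = (0, 6)
∇φ · a = (0)(-4) + (6)(-2) = -12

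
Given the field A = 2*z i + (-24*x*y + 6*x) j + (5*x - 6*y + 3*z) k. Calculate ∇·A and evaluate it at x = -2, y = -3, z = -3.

∂A₁/∂x = 0
∂A₂/∂y = -24*x
∂A₃/∂z = 3
∇·A = -24*x + 3
At (-2, -3, -3): 51.

51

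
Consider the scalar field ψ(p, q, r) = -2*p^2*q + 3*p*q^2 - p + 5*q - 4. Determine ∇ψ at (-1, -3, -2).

(14, 21, 0)

∂ψ/∂p = -4*p*q + 3*q^2 - 1
∂ψ/∂q = -2*p^2 + 6*p*q + 5
∂ψ/∂r = 0
∇ψ = (-4*p*q + 3*q^2 - 1, -2*p^2 + 6*p*q + 5, 0)
At (-1, -3, -2): (14, 21, 0).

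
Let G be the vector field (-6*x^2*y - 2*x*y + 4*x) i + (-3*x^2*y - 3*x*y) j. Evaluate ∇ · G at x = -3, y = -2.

-82

∂G₁/∂x = -12*x*y - 2*y + 4
∂G₂/∂y = -3*x^2 - 3*x
∇·G = -3*x^2 - 12*x*y - 3*x - 2*y + 4
At (-3, -2): -82.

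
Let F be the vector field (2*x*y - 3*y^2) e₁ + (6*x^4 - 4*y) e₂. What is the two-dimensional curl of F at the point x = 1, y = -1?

∂F₂/∂x = 24*x^3
∂F₁/∂y = 2*x - 6*y
Scalar curl = 24*x^3 - 2*x + 6*y
At (1, -1): 16.

16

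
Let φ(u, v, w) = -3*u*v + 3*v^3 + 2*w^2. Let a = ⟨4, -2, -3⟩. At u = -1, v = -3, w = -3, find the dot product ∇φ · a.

∂φ/∂u = -3*v
∂φ/∂v = -3*u + 9*v^2
∂φ/∂w = 4*w
∇φ at (-1, -3, -3) = (9, 84, -12)
∇φ · a = (9)(4) + (84)(-2) + (-12)(-3) = -96

-96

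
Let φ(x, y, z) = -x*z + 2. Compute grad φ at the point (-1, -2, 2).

(-2, 0, 1)

∂φ/∂x = -z
∂φ/∂y = 0
∂φ/∂z = -x
∇φ = (-z, 0, -x)
At (-1, -2, 2): (-2, 0, 1).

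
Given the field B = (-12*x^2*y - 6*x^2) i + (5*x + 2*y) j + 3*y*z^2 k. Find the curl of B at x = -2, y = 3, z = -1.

(∇×B)₁ = ∂B₃/∂y − ∂B₂/∂z = 3*z^2
(∇×B)₂ = ∂B₁/∂z − ∂B₃/∂x = 0
(∇×B)₃ = ∂B₂/∂x − ∂B₁/∂y = 12*x^2 + 5
∇×B = (3*z^2, 0, 12*x^2 + 5)
At (-2, 3, -1): (3, 0, 53).

(3, 0, 53)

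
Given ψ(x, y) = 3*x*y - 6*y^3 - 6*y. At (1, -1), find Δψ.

36

∂²ψ/∂x² = 0
∂²ψ/∂y² = -36*y
∇²ψ = -36*y
At (1, -1): 36.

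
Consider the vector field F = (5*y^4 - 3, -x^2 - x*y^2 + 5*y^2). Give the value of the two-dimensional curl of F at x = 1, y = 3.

∂F₂/∂x = -2*x - y^2
∂F₁/∂y = 20*y^3
Scalar curl = -2*x - 20*y^3 - y^2
At (1, 3): -551.

-551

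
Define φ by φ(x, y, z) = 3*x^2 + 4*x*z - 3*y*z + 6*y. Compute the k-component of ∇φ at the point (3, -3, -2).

(∇φ)_3 = ∂φ/∂z = 4*x - 3*y
At (3, -3, -2): 21.

21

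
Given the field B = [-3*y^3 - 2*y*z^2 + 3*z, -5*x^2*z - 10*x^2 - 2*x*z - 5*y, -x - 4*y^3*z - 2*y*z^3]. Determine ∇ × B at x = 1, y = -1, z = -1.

(∇×B)₁ = ∂B₃/∂y − ∂B₂/∂z = 5*x^2 + 2*x - 12*y^2*z - 2*z^3
(∇×B)₂ = ∂B₁/∂z − ∂B₃/∂x = -4*y*z + 4
(∇×B)₃ = ∂B₂/∂x − ∂B₁/∂y = -10*x*z - 20*x + 9*y^2 + 2*z^2 - 2*z
∇×B = (5*x^2 + 2*x - 12*y^2*z - 2*z^3, -4*y*z + 4, -10*x*z - 20*x + 9*y^2 + 2*z^2 - 2*z)
At (1, -1, -1): (21, 0, 3).

(21, 0, 3)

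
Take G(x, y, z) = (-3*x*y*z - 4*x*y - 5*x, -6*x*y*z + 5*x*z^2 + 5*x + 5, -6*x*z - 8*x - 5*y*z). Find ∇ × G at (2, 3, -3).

(∇×G)₁ = ∂G₃/∂y − ∂G₂/∂z = 6*x*y - 10*x*z - 5*z
(∇×G)₂ = ∂G₁/∂z − ∂G₃/∂x = -3*x*y + 6*z + 8
(∇×G)₃ = ∂G₂/∂x − ∂G₁/∂y = 3*x*z + 4*x - 6*y*z + 5*z^2 + 5
∇×G = (6*x*y - 10*x*z - 5*z, -3*x*y + 6*z + 8, 3*x*z + 4*x - 6*y*z + 5*z^2 + 5)
At (2, 3, -3): (111, -28, 94).

(111, -28, 94)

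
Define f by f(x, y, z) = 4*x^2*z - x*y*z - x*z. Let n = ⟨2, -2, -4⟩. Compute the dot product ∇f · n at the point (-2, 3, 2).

-184

∂f/∂x = 8*x*z - y*z - z
∂f/∂y = -x*z
∂f/∂z = 4*x^2 - x*y - x
∇f at (-2, 3, 2) = (-40, 4, 24)
∇f · n = (-40)(2) + (4)(-2) + (24)(-4) = -184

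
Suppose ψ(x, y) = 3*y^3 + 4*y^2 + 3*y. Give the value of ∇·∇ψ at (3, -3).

-46

∂²ψ/∂x² = 0
∂²ψ/∂y² = 2*(9*y + 4)
∇²ψ = 18*y + 8
At (3, -3): -46.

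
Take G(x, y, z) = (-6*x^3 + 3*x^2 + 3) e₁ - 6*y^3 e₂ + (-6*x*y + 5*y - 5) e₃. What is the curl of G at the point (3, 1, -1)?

(∇×G)₁ = ∂G₃/∂y − ∂G₂/∂z = -6*x + 5
(∇×G)₂ = ∂G₁/∂z − ∂G₃/∂x = 6*y
(∇×G)₃ = ∂G₂/∂x − ∂G₁/∂y = 0
∇×G = (-6*x + 5, 6*y, 0)
At (3, 1, -1): (-13, 6, 0).

(-13, 6, 0)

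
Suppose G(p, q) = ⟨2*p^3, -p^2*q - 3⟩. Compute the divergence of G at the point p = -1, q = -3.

∂G₁/∂p = 6*p^2
∂G₂/∂q = -p^2
∇·G = 5*p^2
At (-1, -3): 5.

5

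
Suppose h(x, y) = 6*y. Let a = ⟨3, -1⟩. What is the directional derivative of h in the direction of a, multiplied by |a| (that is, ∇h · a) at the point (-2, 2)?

-6

∂h/∂x = 0
∂h/∂y = 6
∇h at (-2, 2) = (0, 6)
∇h · a = (0)(3) + (6)(-1) = -6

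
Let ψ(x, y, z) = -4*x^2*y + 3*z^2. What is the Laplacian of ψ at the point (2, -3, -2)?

30

∂²ψ/∂x² = -8*y
∂²ψ/∂y² = 0
∂²ψ/∂z² = 6
∇²ψ = -8*y + 6
At (2, -3, -2): 30.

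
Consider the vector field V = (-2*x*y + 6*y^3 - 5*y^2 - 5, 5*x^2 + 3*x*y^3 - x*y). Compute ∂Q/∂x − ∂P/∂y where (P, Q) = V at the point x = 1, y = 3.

-42

∂V₂/∂x = 10*x + 3*y^3 - y
∂V₁/∂y = -2*x + 18*y^2 - 10*y
Scalar curl = 12*x + 3*y^3 - 18*y^2 + 9*y
At (1, 3): -42.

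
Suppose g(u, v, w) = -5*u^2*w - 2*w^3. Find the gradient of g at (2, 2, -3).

(60, 0, -74)

∂g/∂u = -10*u*w
∂g/∂v = 0
∂g/∂w = -5*u^2 - 6*w^2
∇g = (-10*u*w, 0, -5*u^2 - 6*w^2)
At (2, 2, -3): (60, 0, -74).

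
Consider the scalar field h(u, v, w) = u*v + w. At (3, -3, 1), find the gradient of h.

(-3, 3, 1)

∂h/∂u = v
∂h/∂v = u
∂h/∂w = 1
∇h = (v, u, 1)
At (3, -3, 1): (-3, 3, 1).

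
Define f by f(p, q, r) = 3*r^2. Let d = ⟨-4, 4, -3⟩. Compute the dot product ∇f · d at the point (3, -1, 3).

-54

∂f/∂p = 0
∂f/∂q = 0
∂f/∂r = 6*r
∇f at (3, -1, 3) = (0, 0, 18)
∇f · d = (0)(-4) + (0)(4) + (18)(-3) = -54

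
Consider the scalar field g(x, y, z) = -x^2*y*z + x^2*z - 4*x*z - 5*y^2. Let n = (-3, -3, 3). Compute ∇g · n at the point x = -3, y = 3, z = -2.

66

∂g/∂x = -2*x*y*z + 2*x*z - 4*z
∂g/∂y = -x^2*z - 10*y
∂g/∂z = -x^2*y + x^2 - 4*x
∇g at (-3, 3, -2) = (-16, -12, -6)
∇g · n = (-16)(-3) + (-12)(-3) + (-6)(3) = 66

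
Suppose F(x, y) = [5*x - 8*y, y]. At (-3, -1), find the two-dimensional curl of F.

∂F₂/∂x = 0
∂F₁/∂y = -8
Scalar curl = 8
At (-3, -1): 8.

8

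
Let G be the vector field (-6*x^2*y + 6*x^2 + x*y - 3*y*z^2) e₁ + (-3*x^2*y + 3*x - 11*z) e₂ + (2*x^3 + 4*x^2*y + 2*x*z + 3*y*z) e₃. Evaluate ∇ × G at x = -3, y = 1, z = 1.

(50, -38, 81)

(∇×G)₁ = ∂G₃/∂y − ∂G₂/∂z = 4*x^2 + 3*z + 11
(∇×G)₂ = ∂G₁/∂z − ∂G₃/∂x = -6*x^2 - 8*x*y - 6*y*z - 2*z
(∇×G)₃ = ∂G₂/∂x − ∂G₁/∂y = 6*x^2 - 6*x*y - x + 3*z^2 + 3
∇×G = (4*x^2 + 3*z + 11, -6*x^2 - 8*x*y - 6*y*z - 2*z, 6*x^2 - 6*x*y - x + 3*z^2 + 3)
At (-3, 1, 1): (50, -38, 81).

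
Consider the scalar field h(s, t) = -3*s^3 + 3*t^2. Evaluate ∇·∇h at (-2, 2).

∂²h/∂s² = -18*s
∂²h/∂t² = 6
∇²h = -18*s + 6
At (-2, 2): 42.

42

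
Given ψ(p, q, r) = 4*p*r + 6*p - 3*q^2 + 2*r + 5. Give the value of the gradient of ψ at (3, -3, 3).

(18, 18, 14)

∂ψ/∂p = 4*r + 6
∂ψ/∂q = -6*q
∂ψ/∂r = 4*p + 2
∇ψ = (4*r + 6, -6*q, 4*p + 2)
At (3, -3, 3): (18, 18, 14).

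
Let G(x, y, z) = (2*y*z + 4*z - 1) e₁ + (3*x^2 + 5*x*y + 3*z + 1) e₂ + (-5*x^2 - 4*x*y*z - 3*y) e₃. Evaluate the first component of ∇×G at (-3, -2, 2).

(∇×G)_1 = ∂G₃/∂y − ∂G₂/∂z
= -4*x*z - 3 − (3)
= -4*x*z - 6
At (-3, -2, 2): 18.

18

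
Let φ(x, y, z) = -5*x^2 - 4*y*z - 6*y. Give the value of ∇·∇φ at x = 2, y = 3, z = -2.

∂²φ/∂x² = -10
∂²φ/∂y² = 0
∂²φ/∂z² = 0
∇²φ = -10
At (2, 3, -2): -10.

-10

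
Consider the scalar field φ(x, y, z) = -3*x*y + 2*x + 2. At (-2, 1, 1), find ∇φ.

(-1, 6, 0)

∂φ/∂x = -3*y + 2
∂φ/∂y = -3*x
∂φ/∂z = 0
∇φ = (-3*y + 2, -3*x, 0)
At (-2, 1, 1): (-1, 6, 0).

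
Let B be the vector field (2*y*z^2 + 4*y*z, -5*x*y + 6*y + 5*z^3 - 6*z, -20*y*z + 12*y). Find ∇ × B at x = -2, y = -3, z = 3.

(∇×B)₁ = ∂B₃/∂y − ∂B₂/∂z = -15*z^2 - 20*z + 18
(∇×B)₂ = ∂B₁/∂z − ∂B₃/∂x = 4*y*z + 4*y
(∇×B)₃ = ∂B₂/∂x − ∂B₁/∂y = -5*y - 2*z^2 - 4*z
∇×B = (-15*z^2 - 20*z + 18, 4*y*z + 4*y, -5*y - 2*z^2 - 4*z)
At (-2, -3, 3): (-177, -48, -15).

(-177, -48, -15)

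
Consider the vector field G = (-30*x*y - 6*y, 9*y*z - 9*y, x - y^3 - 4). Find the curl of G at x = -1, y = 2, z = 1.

(∇×G)₁ = ∂G₃/∂y − ∂G₂/∂z = -3*y^2 - 9*y
(∇×G)₂ = ∂G₁/∂z − ∂G₃/∂x = -1
(∇×G)₃ = ∂G₂/∂x − ∂G₁/∂y = 30*x + 6
∇×G = (-3*y^2 - 9*y, -1, 30*x + 6)
At (-1, 2, 1): (-30, -1, -24).

(-30, -1, -24)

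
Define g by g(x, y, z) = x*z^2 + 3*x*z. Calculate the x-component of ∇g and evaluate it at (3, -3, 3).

(∇g)_1 = ∂g/∂x = z^2 + 3*z
At (3, -3, 3): 18.

18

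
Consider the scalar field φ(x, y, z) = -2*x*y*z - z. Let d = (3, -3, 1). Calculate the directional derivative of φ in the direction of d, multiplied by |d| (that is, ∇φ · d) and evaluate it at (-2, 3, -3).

∂φ/∂x = -2*y*z
∂φ/∂y = -2*x*z
∂φ/∂z = -2*x*y - 1
∇φ at (-2, 3, -3) = (18, -12, 11)
∇φ · d = (18)(3) + (-12)(-3) + (11)(1) = 101

101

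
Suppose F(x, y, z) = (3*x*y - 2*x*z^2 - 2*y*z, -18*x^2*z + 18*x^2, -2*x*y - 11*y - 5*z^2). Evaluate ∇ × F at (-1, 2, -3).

(∇×F)₁ = ∂F₃/∂y − ∂F₂/∂z = 18*x^2 - 2*x - 11
(∇×F)₂ = ∂F₁/∂z − ∂F₃/∂x = -4*x*z
(∇×F)₃ = ∂F₂/∂x − ∂F₁/∂y = -36*x*z + 33*x + 2*z
∇×F = (18*x^2 - 2*x - 11, -4*x*z, -36*x*z + 33*x + 2*z)
At (-1, 2, -3): (9, -12, -147).

(9, -12, -147)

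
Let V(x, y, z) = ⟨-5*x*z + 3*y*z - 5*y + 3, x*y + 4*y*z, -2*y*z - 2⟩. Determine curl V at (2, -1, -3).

(∇×V)₁ = ∂V₃/∂y − ∂V₂/∂z = -4*y - 2*z
(∇×V)₂ = ∂V₁/∂z − ∂V₃/∂x = -5*x + 3*y
(∇×V)₃ = ∂V₂/∂x − ∂V₁/∂y = y - 3*z + 5
∇×V = (-4*y - 2*z, -5*x + 3*y, y - 3*z + 5)
At (2, -1, -3): (10, -13, 13).

(10, -13, 13)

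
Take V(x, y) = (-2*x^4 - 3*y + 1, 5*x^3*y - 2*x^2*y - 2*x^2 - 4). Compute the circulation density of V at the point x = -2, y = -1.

∂V₂/∂x = 15*x^2*y - 4*x*y - 4*x
∂V₁/∂y = -3
Scalar curl = 15*x^2*y - 4*x*y - 4*x + 3
At (-2, -1): -57.

-57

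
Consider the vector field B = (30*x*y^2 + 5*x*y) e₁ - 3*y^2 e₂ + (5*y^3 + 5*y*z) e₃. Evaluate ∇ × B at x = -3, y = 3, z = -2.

(∇×B)₁ = ∂B₃/∂y − ∂B₂/∂z = 15*y^2 + 5*z
(∇×B)₂ = ∂B₁/∂z − ∂B₃/∂x = 0
(∇×B)₃ = ∂B₂/∂x − ∂B₁/∂y = -60*x*y - 5*x
∇×B = (15*y^2 + 5*z, 0, -60*x*y - 5*x)
At (-3, 3, -2): (125, 0, 555).

(125, 0, 555)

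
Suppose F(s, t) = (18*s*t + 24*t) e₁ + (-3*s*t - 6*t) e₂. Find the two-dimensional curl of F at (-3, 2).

24

∂F₂/∂s = -3*t
∂F₁/∂t = 18*s + 24
Scalar curl = -18*s - 3*t - 24
At (-3, 2): 24.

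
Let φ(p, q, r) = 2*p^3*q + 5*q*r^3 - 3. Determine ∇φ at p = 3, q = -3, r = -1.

∂φ/∂p = 6*p^2*q
∂φ/∂q = 2*p^3 + 5*r^3
∂φ/∂r = 15*q*r^2
∇φ = (6*p^2*q, 2*p^3 + 5*r^3, 15*q*r^2)
At (3, -3, -1): (-162, 49, -45).

(-162, 49, -45)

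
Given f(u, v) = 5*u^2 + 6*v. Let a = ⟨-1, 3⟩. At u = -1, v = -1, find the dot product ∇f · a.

∂f/∂u = 10*u
∂f/∂v = 6
∇f at (-1, -1) = (-10, 6)
∇f · a = (-10)(-1) + (6)(3) = 28

28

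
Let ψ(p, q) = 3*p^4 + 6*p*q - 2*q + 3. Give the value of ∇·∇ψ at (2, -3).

144

∂²ψ/∂p² = 36*p^2
∂²ψ/∂q² = 0
∇²ψ = 36*p^2
At (2, -3): 144.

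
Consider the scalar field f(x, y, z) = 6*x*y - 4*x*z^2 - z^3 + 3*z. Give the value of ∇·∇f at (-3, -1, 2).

∂²f/∂x² = 0
∂²f/∂y² = 0
∂²f/∂z² = -2*(4*x + 3*z)
∇²f = -8*x - 6*z
At (-3, -1, 2): 12.

12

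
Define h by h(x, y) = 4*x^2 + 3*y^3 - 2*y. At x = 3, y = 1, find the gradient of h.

∂h/∂x = 8*x
∂h/∂y = 9*y^2 - 2
∇h = (8*x, 9*y^2 - 2)
At (3, 1): (24, 7).

(24, 7)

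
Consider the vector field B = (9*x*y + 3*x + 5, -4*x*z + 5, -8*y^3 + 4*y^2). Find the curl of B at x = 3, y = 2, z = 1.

(∇×B)₁ = ∂B₃/∂y − ∂B₂/∂z = 4*x - 24*y^2 + 8*y
(∇×B)₂ = ∂B₁/∂z − ∂B₃/∂x = 0
(∇×B)₃ = ∂B₂/∂x − ∂B₁/∂y = -9*x - 4*z
∇×B = (4*x - 24*y^2 + 8*y, 0, -9*x - 4*z)
At (3, 2, 1): (-68, 0, -31).

(-68, 0, -31)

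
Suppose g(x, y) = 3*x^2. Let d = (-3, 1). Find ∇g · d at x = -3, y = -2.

54

∂g/∂x = 6*x
∂g/∂y = 0
∇g at (-3, -2) = (-18, 0)
∇g · d = (-18)(-3) + (0)(1) = 54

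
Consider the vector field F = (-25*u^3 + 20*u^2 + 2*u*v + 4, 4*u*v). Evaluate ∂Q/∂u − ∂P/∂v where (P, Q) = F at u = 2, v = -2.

∂F₂/∂u = 4*v
∂F₁/∂v = 2*u
Scalar curl = -2*u + 4*v
At (2, -2): -12.

-12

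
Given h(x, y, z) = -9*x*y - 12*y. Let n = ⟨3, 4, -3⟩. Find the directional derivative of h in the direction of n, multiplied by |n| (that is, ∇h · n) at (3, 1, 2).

-183

∂h/∂x = -9*y
∂h/∂y = -9*x - 12
∂h/∂z = 0
∇h at (3, 1, 2) = (-9, -39, 0)
∇h · n = (-9)(3) + (-39)(4) + (0)(-3) = -183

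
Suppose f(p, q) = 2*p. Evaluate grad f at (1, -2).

∂f/∂p = 2
∂f/∂q = 0
∇f = (2, 0)
At (1, -2): (2, 0).

(2, 0)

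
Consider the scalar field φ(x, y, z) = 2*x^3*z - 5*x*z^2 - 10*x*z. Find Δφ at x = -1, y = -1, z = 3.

-26

∂²φ/∂x² = 12*x*z
∂²φ/∂y² = 0
∂²φ/∂z² = -10*x
∇²φ = 12*x*z - 10*x
At (-1, -1, 3): -26.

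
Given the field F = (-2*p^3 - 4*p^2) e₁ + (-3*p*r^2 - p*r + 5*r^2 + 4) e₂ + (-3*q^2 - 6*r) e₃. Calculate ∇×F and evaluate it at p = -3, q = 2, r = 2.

(∇×F)₁ = ∂F₃/∂q − ∂F₂/∂r = 6*p*r + p - 6*q - 10*r
(∇×F)₂ = ∂F₁/∂r − ∂F₃/∂p = 0
(∇×F)₃ = ∂F₂/∂p − ∂F₁/∂q = -3*r^2 - r
∇×F = (6*p*r + p - 6*q - 10*r, 0, -3*r^2 - r)
At (-3, 2, 2): (-71, 0, -14).

(-71, 0, -14)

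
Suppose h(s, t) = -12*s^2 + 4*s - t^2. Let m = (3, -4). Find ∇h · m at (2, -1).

-140

∂h/∂s = -24*s + 4
∂h/∂t = -2*t
∇h at (2, -1) = (-44, 2)
∇h · m = (-44)(3) + (2)(-4) = -140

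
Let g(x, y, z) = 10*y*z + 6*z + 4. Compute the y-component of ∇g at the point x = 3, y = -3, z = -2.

-20

(∇g)_2 = ∂g/∂y = 10*z
At (3, -3, -2): -20.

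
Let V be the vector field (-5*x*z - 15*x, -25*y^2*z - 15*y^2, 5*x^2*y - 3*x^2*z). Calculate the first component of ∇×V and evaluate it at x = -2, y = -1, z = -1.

(∇×V)_1 = ∂V₃/∂y − ∂V₂/∂z
= 5*x^2 − (-25*y^2)
= 5*x^2 + 25*y^2
At (-2, -1, -1): 45.

45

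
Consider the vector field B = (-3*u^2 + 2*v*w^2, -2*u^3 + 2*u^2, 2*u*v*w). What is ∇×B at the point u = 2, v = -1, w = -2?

(-8, 4, -24)

(∇×B)₁ = ∂B₃/∂v − ∂B₂/∂w = 2*u*w
(∇×B)₂ = ∂B₁/∂w − ∂B₃/∂u = 2*v*w
(∇×B)₃ = ∂B₂/∂u − ∂B₁/∂v = -6*u^2 + 4*u - 2*w^2
∇×B = (2*u*w, 2*v*w, -6*u^2 + 4*u - 2*w^2)
At (2, -1, -2): (-8, 4, -24).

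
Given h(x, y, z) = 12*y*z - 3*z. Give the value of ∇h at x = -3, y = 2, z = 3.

∂h/∂x = 0
∂h/∂y = 12*z
∂h/∂z = 12*y - 3
∇h = (0, 12*z, 12*y - 3)
At (-3, 2, 3): (0, 36, 21).

(0, 36, 21)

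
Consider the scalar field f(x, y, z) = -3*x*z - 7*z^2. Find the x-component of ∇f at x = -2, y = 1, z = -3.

(∇f)_1 = ∂f/∂x = -3*z
At (-2, 1, -3): 9.

9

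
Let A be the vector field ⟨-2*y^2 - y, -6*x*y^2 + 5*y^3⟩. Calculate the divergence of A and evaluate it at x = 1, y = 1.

∂A₁/∂x = 0
∂A₂/∂y = -12*x*y + 15*y^2
∇·A = -12*x*y + 15*y^2
At (1, 1): 3.

3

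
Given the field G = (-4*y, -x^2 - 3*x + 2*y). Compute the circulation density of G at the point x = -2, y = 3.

5

∂G₂/∂x = -2*x - 3
∂G₁/∂y = -4
Scalar curl = -2*x + 1
At (-2, 3): 5.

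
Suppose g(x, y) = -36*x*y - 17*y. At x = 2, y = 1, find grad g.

(-36, -89)

∂g/∂x = -36*y
∂g/∂y = -36*x - 17
∇g = (-36*y, -36*x - 17)
At (2, 1): (-36, -89).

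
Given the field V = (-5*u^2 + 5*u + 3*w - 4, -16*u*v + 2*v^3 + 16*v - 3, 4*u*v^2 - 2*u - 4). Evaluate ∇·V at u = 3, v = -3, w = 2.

∂V₁/∂u = -10*u + 5
∂V₂/∂v = -16*u + 6*v^2 + 16
∂V₃/∂w = 0
∇·V = -26*u + 6*v^2 + 21
At (3, -3, 2): -3.

-3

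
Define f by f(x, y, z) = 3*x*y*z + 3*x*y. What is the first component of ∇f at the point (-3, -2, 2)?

-18

(∇f)_1 = ∂f/∂x = 3*y*z + 3*y
At (-3, -2, 2): -18.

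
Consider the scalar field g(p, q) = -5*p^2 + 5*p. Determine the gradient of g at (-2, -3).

(25, 0)

∂g/∂p = -10*p + 5
∂g/∂q = 0
∇g = (-10*p + 5, 0)
At (-2, -3): (25, 0).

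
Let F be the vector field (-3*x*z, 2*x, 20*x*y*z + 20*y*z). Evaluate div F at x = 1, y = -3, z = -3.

-111

∂F₁/∂x = -3*z
∂F₂/∂y = 0
∂F₃/∂z = 20*x*y + 20*y
∇·F = 20*x*y + 20*y - 3*z
At (1, -3, -3): -111.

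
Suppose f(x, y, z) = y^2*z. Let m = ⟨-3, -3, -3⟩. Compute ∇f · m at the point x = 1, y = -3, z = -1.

∂f/∂x = 0
∂f/∂y = 2*y*z
∂f/∂z = y^2
∇f at (1, -3, -1) = (0, 6, 9)
∇f · m = (0)(-3) + (6)(-3) + (9)(-3) = -45

-45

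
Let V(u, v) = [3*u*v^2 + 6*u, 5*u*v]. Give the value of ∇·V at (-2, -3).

∂V₁/∂u = 3*v^2 + 6
∂V₂/∂v = 5*u
∇·V = 5*u + 3*v^2 + 6
At (-2, -3): 23.

23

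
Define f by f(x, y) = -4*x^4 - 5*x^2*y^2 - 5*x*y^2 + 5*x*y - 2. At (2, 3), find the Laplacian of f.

-342

∂²f/∂x² = -2*(24*x^2 + 5*y^2)
∂²f/∂y² = -10*x*(x + 1)
∇²f = -58*x^2 - 10*x - 10*y^2
At (2, 3): -342.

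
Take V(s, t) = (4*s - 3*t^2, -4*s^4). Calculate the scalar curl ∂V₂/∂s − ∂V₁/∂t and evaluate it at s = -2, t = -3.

110

∂V₂/∂s = -16*s^3
∂V₁/∂t = -6*t
Scalar curl = -16*s^3 + 6*t
At (-2, -3): 110.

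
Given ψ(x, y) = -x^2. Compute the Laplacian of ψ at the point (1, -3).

-2

∂²ψ/∂x² = -2
∂²ψ/∂y² = 0
∇²ψ = -2
At (1, -3): -2.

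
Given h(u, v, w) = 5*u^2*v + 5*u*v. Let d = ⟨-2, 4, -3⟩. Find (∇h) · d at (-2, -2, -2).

-20

∂h/∂u = 10*u*v + 5*v
∂h/∂v = 5*u^2 + 5*u
∂h/∂w = 0
∇h at (-2, -2, -2) = (30, 10, 0)
∇h · d = (30)(-2) + (10)(4) + (0)(-3) = -20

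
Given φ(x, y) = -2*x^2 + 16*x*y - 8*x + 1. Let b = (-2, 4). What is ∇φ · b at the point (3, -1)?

264

∂φ/∂x = -4*x + 16*y - 8
∂φ/∂y = 16*x
∇φ at (3, -1) = (-36, 48)
∇φ · b = (-36)(-2) + (48)(4) = 264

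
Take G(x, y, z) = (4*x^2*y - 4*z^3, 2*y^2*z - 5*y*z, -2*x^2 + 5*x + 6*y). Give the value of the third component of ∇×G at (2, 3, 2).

(∇×G)_3 = ∂G₂/∂x − ∂G₁/∂y
= 0 − (4*x^2)
= -4*x^2
At (2, 3, 2): -16.

-16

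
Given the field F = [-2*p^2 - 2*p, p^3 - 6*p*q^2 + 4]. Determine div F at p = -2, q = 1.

30

∂F₁/∂p = -4*p - 2
∂F₂/∂q = -12*p*q
∇·F = -12*p*q - 4*p - 2
At (-2, 1): 30.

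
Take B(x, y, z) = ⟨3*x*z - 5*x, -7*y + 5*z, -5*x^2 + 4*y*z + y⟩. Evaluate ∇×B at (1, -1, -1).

(-8, 13, 0)

(∇×B)₁ = ∂B₃/∂y − ∂B₂/∂z = 4*z - 4
(∇×B)₂ = ∂B₁/∂z − ∂B₃/∂x = 13*x
(∇×B)₃ = ∂B₂/∂x − ∂B₁/∂y = 0
∇×B = (4*z - 4, 13*x, 0)
At (1, -1, -1): (-8, 13, 0).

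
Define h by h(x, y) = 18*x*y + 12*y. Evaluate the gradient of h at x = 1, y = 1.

(18, 30)

∂h/∂x = 18*y
∂h/∂y = 18*x + 12
∇h = (18*y, 18*x + 12)
At (1, 1): (18, 30).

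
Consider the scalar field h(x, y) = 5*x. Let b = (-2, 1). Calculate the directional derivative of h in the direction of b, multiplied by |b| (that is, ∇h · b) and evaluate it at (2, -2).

-10

∂h/∂x = 5
∂h/∂y = 0
∇h at (2, -2) = (5, 0)
∇h · b = (5)(-2) + (0)(1) = -10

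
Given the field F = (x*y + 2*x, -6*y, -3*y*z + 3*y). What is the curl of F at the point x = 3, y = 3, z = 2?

(-3, 0, -3)

(∇×F)₁ = ∂F₃/∂y − ∂F₂/∂z = -3*z + 3
(∇×F)₂ = ∂F₁/∂z − ∂F₃/∂x = 0
(∇×F)₃ = ∂F₂/∂x − ∂F₁/∂y = -x
∇×F = (-3*z + 3, 0, -x)
At (3, 3, 2): (-3, 0, -3).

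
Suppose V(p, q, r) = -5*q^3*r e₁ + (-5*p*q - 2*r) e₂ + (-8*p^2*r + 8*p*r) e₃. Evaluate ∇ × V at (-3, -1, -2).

(2, 117, -25)

(∇×V)₁ = ∂V₃/∂q − ∂V₂/∂r = 2
(∇×V)₂ = ∂V₁/∂r − ∂V₃/∂p = 16*p*r - 5*q^3 - 8*r
(∇×V)₃ = ∂V₂/∂p − ∂V₁/∂q = 15*q^2*r - 5*q
∇×V = (2, 16*p*r - 5*q^3 - 8*r, 15*q^2*r - 5*q)
At (-3, -1, -2): (2, 117, -25).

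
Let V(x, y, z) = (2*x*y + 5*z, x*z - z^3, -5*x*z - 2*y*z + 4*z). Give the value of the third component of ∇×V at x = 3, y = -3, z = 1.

-5

(∇×V)_3 = ∂V₂/∂x − ∂V₁/∂y
= z − (2*x)
= -2*x + z
At (3, -3, 1): -5.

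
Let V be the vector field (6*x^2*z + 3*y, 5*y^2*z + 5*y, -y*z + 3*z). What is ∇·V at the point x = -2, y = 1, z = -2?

∂V₁/∂x = 12*x*z
∂V₂/∂y = 10*y*z + 5
∂V₃/∂z = -y + 3
∇·V = 12*x*z + 10*y*z - y + 8
At (-2, 1, -2): 35.

35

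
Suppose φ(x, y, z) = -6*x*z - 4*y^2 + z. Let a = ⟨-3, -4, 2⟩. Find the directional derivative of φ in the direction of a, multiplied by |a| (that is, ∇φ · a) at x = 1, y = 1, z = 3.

∂φ/∂x = -6*z
∂φ/∂y = -8*y
∂φ/∂z = -6*x + 1
∇φ at (1, 1, 3) = (-18, -8, -5)
∇φ · a = (-18)(-3) + (-8)(-4) + (-5)(2) = 76

76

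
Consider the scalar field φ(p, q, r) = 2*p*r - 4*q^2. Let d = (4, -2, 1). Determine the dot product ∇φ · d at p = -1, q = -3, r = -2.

-66

∂φ/∂p = 2*r
∂φ/∂q = -8*q
∂φ/∂r = 2*p
∇φ at (-1, -3, -2) = (-4, 24, -2)
∇φ · d = (-4)(4) + (24)(-2) + (-2)(1) = -66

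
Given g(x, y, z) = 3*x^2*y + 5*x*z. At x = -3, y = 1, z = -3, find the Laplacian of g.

∂²g/∂x² = 6*y
∂²g/∂y² = 0
∂²g/∂z² = 0
∇²g = 6*y
At (-3, 1, -3): 6.

6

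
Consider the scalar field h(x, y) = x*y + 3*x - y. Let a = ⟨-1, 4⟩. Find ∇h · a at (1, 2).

∂h/∂x = y + 3
∂h/∂y = x - 1
∇h at (1, 2) = (5, 0)
∇h · a = (5)(-1) + (0)(4) = -5

-5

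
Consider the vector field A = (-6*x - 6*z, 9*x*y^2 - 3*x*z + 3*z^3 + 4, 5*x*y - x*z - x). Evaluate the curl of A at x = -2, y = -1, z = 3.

(∇×A)₁ = ∂A₃/∂y − ∂A₂/∂z = 8*x - 9*z^2
(∇×A)₂ = ∂A₁/∂z − ∂A₃/∂x = -5*y + z - 5
(∇×A)₃ = ∂A₂/∂x − ∂A₁/∂y = 9*y^2 - 3*z
∇×A = (8*x - 9*z^2, -5*y + z - 5, 9*y^2 - 3*z)
At (-2, -1, 3): (-97, 3, 0).

(-97, 3, 0)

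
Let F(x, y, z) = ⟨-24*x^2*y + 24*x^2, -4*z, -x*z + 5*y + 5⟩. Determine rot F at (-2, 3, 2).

(∇×F)₁ = ∂F₃/∂y − ∂F₂/∂z = 9
(∇×F)₂ = ∂F₁/∂z − ∂F₃/∂x = z
(∇×F)₃ = ∂F₂/∂x − ∂F₁/∂y = 24*x^2
∇×F = (9, z, 24*x^2)
At (-2, 3, 2): (9, 2, 96).

(9, 2, 96)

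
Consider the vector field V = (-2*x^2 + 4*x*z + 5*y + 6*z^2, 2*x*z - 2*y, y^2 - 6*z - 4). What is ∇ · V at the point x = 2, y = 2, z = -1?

∂V₁/∂x = -4*x + 4*z
∂V₂/∂y = -2
∂V₃/∂z = -6
∇·V = -4*x + 4*z - 8
At (2, 2, -1): -20.

-20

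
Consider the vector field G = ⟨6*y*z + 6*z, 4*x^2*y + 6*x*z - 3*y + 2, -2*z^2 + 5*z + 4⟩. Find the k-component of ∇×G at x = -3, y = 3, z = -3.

-72

(∇×G)_3 = ∂G₂/∂x − ∂G₁/∂y
= 8*x*y + 6*z − (6*z)
= 8*x*y
At (-3, 3, -3): -72.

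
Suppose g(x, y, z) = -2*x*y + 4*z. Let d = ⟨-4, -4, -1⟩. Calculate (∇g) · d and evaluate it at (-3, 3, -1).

-4

∂g/∂x = -2*y
∂g/∂y = -2*x
∂g/∂z = 4
∇g at (-3, 3, -1) = (-6, 6, 4)
∇g · d = (-6)(-4) + (6)(-4) + (4)(-1) = -4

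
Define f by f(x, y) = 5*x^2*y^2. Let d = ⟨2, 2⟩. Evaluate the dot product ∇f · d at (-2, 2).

0

∂f/∂x = 10*x*y^2
∂f/∂y = 10*x^2*y
∇f at (-2, 2) = (-80, 80)
∇f · d = (-80)(2) + (80)(2) = 0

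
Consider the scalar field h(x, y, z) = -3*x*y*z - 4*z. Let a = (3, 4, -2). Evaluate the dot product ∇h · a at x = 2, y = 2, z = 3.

∂h/∂x = -3*y*z
∂h/∂y = -3*x*z
∂h/∂z = -3*x*y - 4
∇h at (2, 2, 3) = (-18, -18, -16)
∇h · a = (-18)(3) + (-18)(4) + (-16)(-2) = -94

-94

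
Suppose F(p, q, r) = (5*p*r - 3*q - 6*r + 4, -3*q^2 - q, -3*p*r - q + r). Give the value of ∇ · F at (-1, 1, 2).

7

∂F₁/∂p = 5*r
∂F₂/∂q = -6*q - 1
∂F₃/∂r = -3*p + 1
∇·F = -3*p - 6*q + 5*r
At (-1, 1, 2): 7.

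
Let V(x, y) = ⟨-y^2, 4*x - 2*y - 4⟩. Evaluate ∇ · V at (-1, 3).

∂V₁/∂x = 0
∂V₂/∂y = -2
∇·V = -2
At (-1, 3): -2.

-2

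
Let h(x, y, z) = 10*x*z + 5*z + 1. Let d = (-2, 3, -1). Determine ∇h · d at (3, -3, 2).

∂h/∂x = 10*z
∂h/∂y = 0
∂h/∂z = 10*x + 5
∇h at (3, -3, 2) = (20, 0, 35)
∇h · d = (20)(-2) + (0)(3) + (35)(-1) = -75

-75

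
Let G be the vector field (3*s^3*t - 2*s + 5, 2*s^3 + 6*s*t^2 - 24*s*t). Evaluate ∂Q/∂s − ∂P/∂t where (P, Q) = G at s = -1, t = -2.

∂G₂/∂s = 6*s^2 + 6*t^2 - 24*t
∂G₁/∂t = 3*s^3
Scalar curl = -3*s^3 + 6*s^2 + 6*t^2 - 24*t
At (-1, -2): 81.

81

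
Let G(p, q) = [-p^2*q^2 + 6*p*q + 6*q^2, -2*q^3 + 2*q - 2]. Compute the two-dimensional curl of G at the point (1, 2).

-26

∂G₂/∂p = 0
∂G₁/∂q = -2*p^2*q + 6*p + 12*q
Scalar curl = 2*p^2*q - 6*p - 12*q
At (1, 2): -26.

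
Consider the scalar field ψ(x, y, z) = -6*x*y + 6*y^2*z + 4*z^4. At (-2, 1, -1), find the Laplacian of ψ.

36

∂²ψ/∂x² = 0
∂²ψ/∂y² = 12*z
∂²ψ/∂z² = 48*z^2
∇²ψ = 48*z^2 + 12*z
At (-2, 1, -1): 36.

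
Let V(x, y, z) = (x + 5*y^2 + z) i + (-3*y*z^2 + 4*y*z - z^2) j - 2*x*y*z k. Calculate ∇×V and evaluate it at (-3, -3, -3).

(42, 19, 30)

(∇×V)₁ = ∂V₃/∂y − ∂V₂/∂z = -2*x*z + 6*y*z - 4*y + 2*z
(∇×V)₂ = ∂V₁/∂z − ∂V₃/∂x = 2*y*z + 1
(∇×V)₃ = ∂V₂/∂x − ∂V₁/∂y = -10*y
∇×V = (-2*x*z + 6*y*z - 4*y + 2*z, 2*y*z + 1, -10*y)
At (-3, -3, -3): (42, 19, 30).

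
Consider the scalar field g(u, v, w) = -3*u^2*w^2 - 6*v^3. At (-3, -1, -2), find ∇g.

∂g/∂u = -6*u*w^2
∂g/∂v = -18*v^2
∂g/∂w = -6*u^2*w
∇g = (-6*u*w^2, -18*v^2, -6*u^2*w)
At (-3, -1, -2): (72, -18, 108).

(72, -18, 108)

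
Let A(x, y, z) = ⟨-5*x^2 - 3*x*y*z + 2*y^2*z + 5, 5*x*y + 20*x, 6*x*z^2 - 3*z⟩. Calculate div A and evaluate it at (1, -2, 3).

46

∂A₁/∂x = -10*x - 3*y*z
∂A₂/∂y = 5*x
∂A₃/∂z = 12*x*z - 3
∇·A = 12*x*z - 5*x - 3*y*z - 3
At (1, -2, 3): 46.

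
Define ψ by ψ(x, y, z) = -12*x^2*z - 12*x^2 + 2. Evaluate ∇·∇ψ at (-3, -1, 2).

-72

∂²ψ/∂x² = -24*(z + 1)
∂²ψ/∂y² = 0
∂²ψ/∂z² = 0
∇²ψ = -24*z - 24
At (-3, -1, 2): -72.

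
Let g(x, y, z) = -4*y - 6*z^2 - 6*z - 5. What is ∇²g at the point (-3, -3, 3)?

-12

∂²g/∂x² = 0
∂²g/∂y² = 0
∂²g/∂z² = -12
∇²g = -12
At (-3, -3, 3): -12.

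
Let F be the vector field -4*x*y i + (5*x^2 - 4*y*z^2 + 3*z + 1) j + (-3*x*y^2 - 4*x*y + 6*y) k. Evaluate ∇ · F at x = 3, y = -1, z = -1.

0

∂F₁/∂x = -4*y
∂F₂/∂y = -4*z^2
∂F₃/∂z = 0
∇·F = -4*y - 4*z^2
At (3, -1, -1): 0.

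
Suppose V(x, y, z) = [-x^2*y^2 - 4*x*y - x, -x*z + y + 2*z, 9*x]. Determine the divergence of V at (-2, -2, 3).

24

∂V₁/∂x = -2*x*y^2 - 4*y - 1
∂V₂/∂y = 1
∂V₃/∂z = 0
∇·V = -2*x*y^2 - 4*y
At (-2, -2, 3): 24.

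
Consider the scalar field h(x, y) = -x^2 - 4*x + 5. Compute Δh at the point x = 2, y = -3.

∂²h/∂x² = -2
∂²h/∂y² = 0
∇²h = -2
At (2, -3): -2.

-2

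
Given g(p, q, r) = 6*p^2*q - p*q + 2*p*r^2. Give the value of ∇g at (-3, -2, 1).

(76, 57, -12)

∂g/∂p = 12*p*q - q + 2*r^2
∂g/∂q = 6*p^2 - p
∂g/∂r = 4*p*r
∇g = (12*p*q - q + 2*r^2, 6*p^2 - p, 4*p*r)
At (-3, -2, 1): (76, 57, -12).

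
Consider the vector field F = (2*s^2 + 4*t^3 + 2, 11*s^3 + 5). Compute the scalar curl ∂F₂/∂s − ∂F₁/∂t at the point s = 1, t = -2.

-15

∂F₂/∂s = 33*s^2
∂F₁/∂t = 12*t^2
Scalar curl = 33*s^2 - 12*t^2
At (1, -2): -15.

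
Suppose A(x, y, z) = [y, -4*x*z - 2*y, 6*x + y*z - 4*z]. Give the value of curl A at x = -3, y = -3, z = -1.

(-13, -6, 3)

(∇×A)₁ = ∂A₃/∂y − ∂A₂/∂z = 4*x + z
(∇×A)₂ = ∂A₁/∂z − ∂A₃/∂x = -6
(∇×A)₃ = ∂A₂/∂x − ∂A₁/∂y = -4*z - 1
∇×A = (4*x + z, -6, -4*z - 1)
At (-3, -3, -1): (-13, -6, 3).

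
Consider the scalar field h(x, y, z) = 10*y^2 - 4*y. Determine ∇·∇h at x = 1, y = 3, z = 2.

∂²h/∂x² = 0
∂²h/∂y² = 20
∂²h/∂z² = 0
∇²h = 20
At (1, 3, 2): 20.

20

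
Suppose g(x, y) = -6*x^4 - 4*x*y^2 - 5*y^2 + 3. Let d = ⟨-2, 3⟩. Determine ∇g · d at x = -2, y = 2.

-316

∂g/∂x = -24*x^3 - 4*y^2
∂g/∂y = -8*x*y - 10*y
∇g at (-2, 2) = (176, 12)
∇g · d = (176)(-2) + (12)(3) = -316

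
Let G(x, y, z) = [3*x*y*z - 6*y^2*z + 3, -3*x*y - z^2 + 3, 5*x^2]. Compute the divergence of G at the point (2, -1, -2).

∂G₁/∂x = 3*y*z
∂G₂/∂y = -3*x
∂G₃/∂z = 0
∇·G = -3*x + 3*y*z
At (2, -1, -2): 0.

0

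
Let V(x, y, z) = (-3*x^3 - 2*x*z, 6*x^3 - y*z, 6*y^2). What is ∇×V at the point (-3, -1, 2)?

(∇×V)₁ = ∂V₃/∂y − ∂V₂/∂z = 13*y
(∇×V)₂ = ∂V₁/∂z − ∂V₃/∂x = -2*x
(∇×V)₃ = ∂V₂/∂x − ∂V₁/∂y = 18*x^2
∇×V = (13*y, -2*x, 18*x^2)
At (-3, -1, 2): (-13, 6, 162).

(-13, 6, 162)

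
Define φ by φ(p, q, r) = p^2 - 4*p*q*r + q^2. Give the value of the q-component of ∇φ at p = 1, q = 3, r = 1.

2

(∇φ)_2 = ∂φ/∂q = -4*p*r + 2*q
At (1, 3, 1): 2.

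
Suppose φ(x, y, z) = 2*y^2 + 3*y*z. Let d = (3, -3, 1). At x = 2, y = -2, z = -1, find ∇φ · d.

∂φ/∂x = 0
∂φ/∂y = 4*y + 3*z
∂φ/∂z = 3*y
∇φ at (2, -2, -1) = (0, -11, -6)
∇φ · d = (0)(3) + (-11)(-3) + (-6)(1) = 27

27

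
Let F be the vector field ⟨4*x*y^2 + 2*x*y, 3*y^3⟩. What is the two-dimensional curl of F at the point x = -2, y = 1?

20

∂F₂/∂x = 0
∂F₁/∂y = 8*x*y + 2*x
Scalar curl = -8*x*y - 2*x
At (-2, 1): 20.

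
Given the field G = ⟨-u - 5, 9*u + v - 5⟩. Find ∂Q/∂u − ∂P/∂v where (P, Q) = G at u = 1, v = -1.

9

∂G₂/∂u = 9
∂G₁/∂v = 0
Scalar curl = 9
At (1, -1): 9.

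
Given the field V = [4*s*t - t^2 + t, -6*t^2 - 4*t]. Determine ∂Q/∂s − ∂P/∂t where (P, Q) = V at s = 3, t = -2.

∂V₂/∂s = 0
∂V₁/∂t = 4*s - 2*t + 1
Scalar curl = -4*s + 2*t - 1
At (3, -2): -17.

-17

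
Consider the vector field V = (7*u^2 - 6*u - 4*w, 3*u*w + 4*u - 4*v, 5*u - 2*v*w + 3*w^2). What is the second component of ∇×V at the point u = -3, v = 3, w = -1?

-9

(∇×V)_2 = ∂V₁/∂w − ∂V₃/∂u
= -4 − (5)
= -9
At (-3, 3, -1): -9.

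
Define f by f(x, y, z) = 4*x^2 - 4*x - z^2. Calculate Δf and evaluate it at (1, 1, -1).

∂²f/∂x² = 8
∂²f/∂y² = 0
∂²f/∂z² = -2
∇²f = 6
At (1, 1, -1): 6.

6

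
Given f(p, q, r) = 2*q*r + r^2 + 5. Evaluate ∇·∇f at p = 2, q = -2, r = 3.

2

∂²f/∂p² = 0
∂²f/∂q² = 0
∂²f/∂r² = 2
∇²f = 2
At (2, -2, 3): 2.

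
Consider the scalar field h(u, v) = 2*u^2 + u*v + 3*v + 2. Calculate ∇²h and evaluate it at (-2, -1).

∂²h/∂u² = 4
∂²h/∂v² = 0
∇²h = 4
At (-2, -1): 4.

4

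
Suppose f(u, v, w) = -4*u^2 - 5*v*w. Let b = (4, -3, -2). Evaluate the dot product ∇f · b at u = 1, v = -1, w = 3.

∂f/∂u = -8*u
∂f/∂v = -5*w
∂f/∂w = -5*v
∇f at (1, -1, 3) = (-8, -15, 5)
∇f · b = (-8)(4) + (-15)(-3) + (5)(-2) = 3

3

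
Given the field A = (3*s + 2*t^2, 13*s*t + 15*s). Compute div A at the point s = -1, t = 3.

-10

∂A₁/∂s = 3
∂A₂/∂t = 13*s
∇·A = 13*s + 3
At (-1, 3): -10.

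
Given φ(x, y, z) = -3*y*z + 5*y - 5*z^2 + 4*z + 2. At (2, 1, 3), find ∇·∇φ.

∂²φ/∂x² = 0
∂²φ/∂y² = 0
∂²φ/∂z² = -10
∇²φ = -10
At (2, 1, 3): -10.

-10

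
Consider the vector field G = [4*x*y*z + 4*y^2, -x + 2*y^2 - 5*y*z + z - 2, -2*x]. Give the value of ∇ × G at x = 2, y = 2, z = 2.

(∇×G)₁ = ∂G₃/∂y − ∂G₂/∂z = 5*y - 1
(∇×G)₂ = ∂G₁/∂z − ∂G₃/∂x = 4*x*y + 2
(∇×G)₃ = ∂G₂/∂x − ∂G₁/∂y = -4*x*z - 8*y - 1
∇×G = (5*y - 1, 4*x*y + 2, -4*x*z - 8*y - 1)
At (2, 2, 2): (9, 18, -33).

(9, 18, -33)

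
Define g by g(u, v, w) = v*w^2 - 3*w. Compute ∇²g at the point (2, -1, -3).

∂²g/∂u² = 0
∂²g/∂v² = 0
∂²g/∂w² = 2*v
∇²g = 2*v
At (2, -1, -3): -2.

-2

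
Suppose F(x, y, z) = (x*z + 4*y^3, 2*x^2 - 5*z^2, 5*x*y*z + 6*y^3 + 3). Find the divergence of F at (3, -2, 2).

-28

∂F₁/∂x = z
∂F₂/∂y = 0
∂F₃/∂z = 5*x*y
∇·F = 5*x*y + z
At (3, -2, 2): -28.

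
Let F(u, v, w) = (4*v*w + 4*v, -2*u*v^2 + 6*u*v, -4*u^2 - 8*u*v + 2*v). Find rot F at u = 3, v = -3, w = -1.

(-22, -12, -36)

(∇×F)₁ = ∂F₃/∂v − ∂F₂/∂w = -8*u + 2
(∇×F)₂ = ∂F₁/∂w − ∂F₃/∂u = 8*u + 12*v
(∇×F)₃ = ∂F₂/∂u − ∂F₁/∂v = -2*v^2 + 6*v - 4*w - 4
∇×F = (-8*u + 2, 8*u + 12*v, -2*v^2 + 6*v - 4*w - 4)
At (3, -3, -1): (-22, -12, -36).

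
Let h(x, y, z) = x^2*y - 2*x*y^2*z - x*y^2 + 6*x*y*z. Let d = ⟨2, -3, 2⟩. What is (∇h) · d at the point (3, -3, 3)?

-1053

∂h/∂x = 2*x*y - 2*y^2*z - y^2 + 6*y*z
∂h/∂y = x^2 - 4*x*y*z - 2*x*y + 6*x*z
∂h/∂z = -2*x*y^2 + 6*x*y
∇h at (3, -3, 3) = (-135, 189, -108)
∇h · d = (-135)(2) + (189)(-3) + (-108)(2) = -1053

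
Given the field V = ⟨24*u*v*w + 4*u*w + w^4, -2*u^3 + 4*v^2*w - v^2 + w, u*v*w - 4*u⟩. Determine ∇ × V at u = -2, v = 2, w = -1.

(∇×V)₁ = ∂V₃/∂v − ∂V₂/∂w = u*w - 4*v^2 - 1
(∇×V)₂ = ∂V₁/∂w − ∂V₃/∂u = 24*u*v + 4*u - v*w + 4*w^3 + 4
(∇×V)₃ = ∂V₂/∂u − ∂V₁/∂v = -6*u^2 - 24*u*w
∇×V = (u*w - 4*v^2 - 1, 24*u*v + 4*u - v*w + 4*w^3 + 4, -6*u^2 - 24*u*w)
At (-2, 2, -1): (-15, -102, -72).

(-15, -102, -72)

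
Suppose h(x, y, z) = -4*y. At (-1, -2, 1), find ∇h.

(0, -4, 0)

∂h/∂x = 0
∂h/∂y = -4
∂h/∂z = 0
∇h = (0, -4, 0)
At (-1, -2, 1): (0, -4, 0).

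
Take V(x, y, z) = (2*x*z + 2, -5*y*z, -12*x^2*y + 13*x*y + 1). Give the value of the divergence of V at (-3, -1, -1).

∂V₁/∂x = 2*z
∂V₂/∂y = -5*z
∂V₃/∂z = 0
∇·V = -3*z
At (-3, -1, -1): 3.

3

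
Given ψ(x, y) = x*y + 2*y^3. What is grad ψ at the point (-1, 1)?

(1, 5)

∂ψ/∂x = y
∂ψ/∂y = x + 6*y^2
∇ψ = (y, x + 6*y^2)
At (-1, 1): (1, 5).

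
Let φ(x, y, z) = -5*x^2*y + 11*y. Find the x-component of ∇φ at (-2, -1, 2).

(∇φ)_1 = ∂φ/∂x = -10*x*y
At (-2, -1, 2): -20.

-20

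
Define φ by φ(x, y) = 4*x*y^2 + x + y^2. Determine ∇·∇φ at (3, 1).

∂²φ/∂x² = 0
∂²φ/∂y² = 2*(4*x + 1)
∇²φ = 8*x + 2
At (3, 1): 26.

26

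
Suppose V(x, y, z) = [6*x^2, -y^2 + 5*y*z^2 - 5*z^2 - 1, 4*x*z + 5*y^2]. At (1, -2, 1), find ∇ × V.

(∇×V)₁ = ∂V₃/∂y − ∂V₂/∂z = -10*y*z + 10*y + 10*z
(∇×V)₂ = ∂V₁/∂z − ∂V₃/∂x = -4*z
(∇×V)₃ = ∂V₂/∂x − ∂V₁/∂y = 0
∇×V = (-10*y*z + 10*y + 10*z, -4*z, 0)
At (1, -2, 1): (10, -4, 0).

(10, -4, 0)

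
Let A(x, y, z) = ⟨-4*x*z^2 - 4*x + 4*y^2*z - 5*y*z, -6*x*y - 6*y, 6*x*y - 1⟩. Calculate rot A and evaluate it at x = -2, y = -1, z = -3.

(∇×A)₁ = ∂A₃/∂y − ∂A₂/∂z = 6*x
(∇×A)₂ = ∂A₁/∂z − ∂A₃/∂x = -8*x*z + 4*y^2 - 11*y
(∇×A)₃ = ∂A₂/∂x − ∂A₁/∂y = -8*y*z - 6*y + 5*z
∇×A = (6*x, -8*x*z + 4*y^2 - 11*y, -8*y*z - 6*y + 5*z)
At (-2, -1, -3): (-12, -33, -33).

(-12, -33, -33)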